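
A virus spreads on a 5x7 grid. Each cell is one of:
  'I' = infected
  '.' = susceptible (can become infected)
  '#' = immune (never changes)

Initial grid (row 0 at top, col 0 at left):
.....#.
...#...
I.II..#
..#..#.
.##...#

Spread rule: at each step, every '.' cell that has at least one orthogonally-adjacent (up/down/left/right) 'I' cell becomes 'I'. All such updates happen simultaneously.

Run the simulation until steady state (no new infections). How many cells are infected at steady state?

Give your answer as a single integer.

Answer: 26

Derivation:
Step 0 (initial): 3 infected
Step 1: +6 new -> 9 infected
Step 2: +9 new -> 18 infected
Step 3: +5 new -> 23 infected
Step 4: +2 new -> 25 infected
Step 5: +1 new -> 26 infected
Step 6: +0 new -> 26 infected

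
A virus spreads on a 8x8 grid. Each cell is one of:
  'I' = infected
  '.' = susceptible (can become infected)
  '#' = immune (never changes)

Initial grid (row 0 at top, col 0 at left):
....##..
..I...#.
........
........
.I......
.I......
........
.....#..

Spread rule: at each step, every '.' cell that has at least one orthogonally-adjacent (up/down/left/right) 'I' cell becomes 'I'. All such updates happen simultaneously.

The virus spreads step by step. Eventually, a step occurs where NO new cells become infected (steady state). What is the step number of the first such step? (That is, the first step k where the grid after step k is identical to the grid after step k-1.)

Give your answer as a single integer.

Step 0 (initial): 3 infected
Step 1: +10 new -> 13 infected
Step 2: +13 new -> 26 infected
Step 3: +10 new -> 36 infected
Step 4: +6 new -> 42 infected
Step 5: +6 new -> 48 infected
Step 6: +5 new -> 53 infected
Step 7: +4 new -> 57 infected
Step 8: +2 new -> 59 infected
Step 9: +1 new -> 60 infected
Step 10: +0 new -> 60 infected

Answer: 10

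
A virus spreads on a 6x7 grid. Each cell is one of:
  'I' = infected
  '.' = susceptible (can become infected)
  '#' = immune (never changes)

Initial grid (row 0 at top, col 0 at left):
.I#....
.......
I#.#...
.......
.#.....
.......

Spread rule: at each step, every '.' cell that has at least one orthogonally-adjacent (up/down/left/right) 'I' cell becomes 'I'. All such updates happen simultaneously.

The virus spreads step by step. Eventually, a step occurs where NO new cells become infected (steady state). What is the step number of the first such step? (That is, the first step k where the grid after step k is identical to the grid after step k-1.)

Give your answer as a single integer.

Answer: 10

Derivation:
Step 0 (initial): 2 infected
Step 1: +4 new -> 6 infected
Step 2: +3 new -> 9 infected
Step 3: +4 new -> 13 infected
Step 4: +5 new -> 18 infected
Step 5: +6 new -> 24 infected
Step 6: +6 new -> 30 infected
Step 7: +5 new -> 35 infected
Step 8: +2 new -> 37 infected
Step 9: +1 new -> 38 infected
Step 10: +0 new -> 38 infected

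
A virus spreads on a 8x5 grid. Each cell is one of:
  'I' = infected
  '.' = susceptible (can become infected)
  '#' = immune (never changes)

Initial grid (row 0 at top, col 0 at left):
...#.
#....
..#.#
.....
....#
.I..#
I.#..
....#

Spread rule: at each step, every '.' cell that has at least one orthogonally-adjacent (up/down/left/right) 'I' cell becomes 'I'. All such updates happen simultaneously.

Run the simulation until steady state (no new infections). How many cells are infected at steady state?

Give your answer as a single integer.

Answer: 32

Derivation:
Step 0 (initial): 2 infected
Step 1: +5 new -> 7 infected
Step 2: +5 new -> 12 infected
Step 3: +6 new -> 18 infected
Step 4: +5 new -> 23 infected
Step 5: +4 new -> 27 infected
Step 6: +3 new -> 30 infected
Step 7: +1 new -> 31 infected
Step 8: +1 new -> 32 infected
Step 9: +0 new -> 32 infected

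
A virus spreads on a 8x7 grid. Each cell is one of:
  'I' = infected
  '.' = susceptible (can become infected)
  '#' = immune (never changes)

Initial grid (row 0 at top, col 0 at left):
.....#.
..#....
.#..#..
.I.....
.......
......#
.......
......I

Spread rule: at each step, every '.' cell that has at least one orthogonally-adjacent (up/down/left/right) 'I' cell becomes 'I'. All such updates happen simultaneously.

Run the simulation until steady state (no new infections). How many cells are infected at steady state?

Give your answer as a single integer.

Step 0 (initial): 2 infected
Step 1: +5 new -> 7 infected
Step 2: +8 new -> 15 infected
Step 3: +10 new -> 25 infected
Step 4: +13 new -> 38 infected
Step 5: +7 new -> 45 infected
Step 6: +4 new -> 49 infected
Step 7: +1 new -> 50 infected
Step 8: +1 new -> 51 infected
Step 9: +0 new -> 51 infected

Answer: 51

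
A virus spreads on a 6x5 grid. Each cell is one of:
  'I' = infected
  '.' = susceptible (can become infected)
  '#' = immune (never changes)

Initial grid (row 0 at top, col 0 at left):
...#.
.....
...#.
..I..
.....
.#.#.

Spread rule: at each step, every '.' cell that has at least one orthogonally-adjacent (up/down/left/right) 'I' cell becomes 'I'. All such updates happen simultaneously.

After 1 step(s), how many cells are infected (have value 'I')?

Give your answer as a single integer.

Answer: 5

Derivation:
Step 0 (initial): 1 infected
Step 1: +4 new -> 5 infected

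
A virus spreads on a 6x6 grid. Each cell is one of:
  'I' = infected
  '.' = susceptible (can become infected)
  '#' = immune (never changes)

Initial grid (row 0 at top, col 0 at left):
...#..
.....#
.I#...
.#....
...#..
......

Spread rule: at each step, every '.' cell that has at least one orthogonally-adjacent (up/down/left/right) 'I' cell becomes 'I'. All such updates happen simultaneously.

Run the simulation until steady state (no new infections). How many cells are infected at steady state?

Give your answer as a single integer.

Answer: 31

Derivation:
Step 0 (initial): 1 infected
Step 1: +2 new -> 3 infected
Step 2: +4 new -> 7 infected
Step 3: +4 new -> 11 infected
Step 4: +4 new -> 15 infected
Step 5: +5 new -> 20 infected
Step 6: +5 new -> 25 infected
Step 7: +3 new -> 28 infected
Step 8: +2 new -> 30 infected
Step 9: +1 new -> 31 infected
Step 10: +0 new -> 31 infected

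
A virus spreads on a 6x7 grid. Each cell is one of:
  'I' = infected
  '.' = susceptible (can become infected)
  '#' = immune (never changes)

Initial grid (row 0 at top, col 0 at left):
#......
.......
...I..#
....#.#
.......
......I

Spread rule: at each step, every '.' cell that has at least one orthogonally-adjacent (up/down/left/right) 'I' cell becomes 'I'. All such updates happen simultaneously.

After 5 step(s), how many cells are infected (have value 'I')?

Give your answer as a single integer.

Step 0 (initial): 2 infected
Step 1: +6 new -> 8 infected
Step 2: +9 new -> 17 infected
Step 3: +10 new -> 27 infected
Step 4: +7 new -> 34 infected
Step 5: +3 new -> 37 infected

Answer: 37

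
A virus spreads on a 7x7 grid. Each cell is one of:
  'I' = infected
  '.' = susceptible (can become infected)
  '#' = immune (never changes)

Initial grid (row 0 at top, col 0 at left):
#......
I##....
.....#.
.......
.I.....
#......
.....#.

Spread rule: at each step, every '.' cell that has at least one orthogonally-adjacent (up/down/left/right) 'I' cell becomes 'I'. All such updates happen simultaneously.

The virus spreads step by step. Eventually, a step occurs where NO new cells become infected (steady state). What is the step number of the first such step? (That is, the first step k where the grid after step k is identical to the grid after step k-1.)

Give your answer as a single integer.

Answer: 10

Derivation:
Step 0 (initial): 2 infected
Step 1: +5 new -> 7 infected
Step 2: +6 new -> 13 infected
Step 3: +6 new -> 19 infected
Step 4: +5 new -> 24 infected
Step 5: +6 new -> 30 infected
Step 6: +4 new -> 34 infected
Step 7: +5 new -> 39 infected
Step 8: +3 new -> 42 infected
Step 9: +1 new -> 43 infected
Step 10: +0 new -> 43 infected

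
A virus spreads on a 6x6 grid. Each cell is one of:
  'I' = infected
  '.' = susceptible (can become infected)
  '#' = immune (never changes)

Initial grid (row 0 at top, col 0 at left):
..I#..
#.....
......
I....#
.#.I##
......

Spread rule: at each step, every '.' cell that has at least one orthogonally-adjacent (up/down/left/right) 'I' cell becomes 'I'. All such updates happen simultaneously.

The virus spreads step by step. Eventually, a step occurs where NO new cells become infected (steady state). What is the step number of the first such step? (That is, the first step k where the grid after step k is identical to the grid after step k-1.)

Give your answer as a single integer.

Answer: 6

Derivation:
Step 0 (initial): 3 infected
Step 1: +8 new -> 11 infected
Step 2: +11 new -> 22 infected
Step 3: +4 new -> 26 infected
Step 4: +3 new -> 29 infected
Step 5: +1 new -> 30 infected
Step 6: +0 new -> 30 infected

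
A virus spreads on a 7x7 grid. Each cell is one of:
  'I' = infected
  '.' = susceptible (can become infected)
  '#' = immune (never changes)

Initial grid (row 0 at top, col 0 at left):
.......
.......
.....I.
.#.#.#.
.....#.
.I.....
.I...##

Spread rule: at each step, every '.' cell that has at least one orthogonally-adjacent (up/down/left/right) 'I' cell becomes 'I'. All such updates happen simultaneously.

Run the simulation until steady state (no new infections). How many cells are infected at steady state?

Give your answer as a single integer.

Answer: 43

Derivation:
Step 0 (initial): 3 infected
Step 1: +8 new -> 11 infected
Step 2: +10 new -> 21 infected
Step 3: +11 new -> 32 infected
Step 4: +6 new -> 38 infected
Step 5: +3 new -> 41 infected
Step 6: +2 new -> 43 infected
Step 7: +0 new -> 43 infected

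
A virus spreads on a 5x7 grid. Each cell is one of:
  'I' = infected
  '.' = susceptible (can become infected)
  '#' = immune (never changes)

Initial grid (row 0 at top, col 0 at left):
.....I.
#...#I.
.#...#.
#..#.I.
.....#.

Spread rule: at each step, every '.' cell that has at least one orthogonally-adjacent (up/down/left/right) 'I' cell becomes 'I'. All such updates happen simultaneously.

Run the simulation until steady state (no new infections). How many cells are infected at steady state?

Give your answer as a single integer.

Step 0 (initial): 3 infected
Step 1: +5 new -> 8 infected
Step 2: +5 new -> 13 infected
Step 3: +4 new -> 17 infected
Step 4: +4 new -> 21 infected
Step 5: +4 new -> 25 infected
Step 6: +2 new -> 27 infected
Step 7: +0 new -> 27 infected

Answer: 27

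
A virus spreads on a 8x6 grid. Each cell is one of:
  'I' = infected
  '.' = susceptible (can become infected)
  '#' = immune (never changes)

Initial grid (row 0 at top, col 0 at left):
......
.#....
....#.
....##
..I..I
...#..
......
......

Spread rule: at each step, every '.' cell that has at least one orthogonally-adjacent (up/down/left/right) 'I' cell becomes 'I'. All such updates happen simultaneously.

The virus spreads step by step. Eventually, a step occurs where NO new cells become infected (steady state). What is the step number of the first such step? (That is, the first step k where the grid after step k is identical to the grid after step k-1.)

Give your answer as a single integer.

Step 0 (initial): 2 infected
Step 1: +6 new -> 8 infected
Step 2: +8 new -> 16 infected
Step 3: +10 new -> 26 infected
Step 4: +7 new -> 33 infected
Step 5: +5 new -> 38 infected
Step 6: +3 new -> 41 infected
Step 7: +2 new -> 43 infected
Step 8: +0 new -> 43 infected

Answer: 8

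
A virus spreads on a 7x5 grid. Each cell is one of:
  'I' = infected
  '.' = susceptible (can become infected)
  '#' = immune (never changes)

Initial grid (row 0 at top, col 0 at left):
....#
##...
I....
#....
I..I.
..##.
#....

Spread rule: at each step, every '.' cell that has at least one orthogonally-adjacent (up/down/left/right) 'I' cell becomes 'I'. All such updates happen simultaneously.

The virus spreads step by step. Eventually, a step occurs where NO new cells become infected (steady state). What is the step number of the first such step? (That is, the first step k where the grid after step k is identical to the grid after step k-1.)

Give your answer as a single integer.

Step 0 (initial): 3 infected
Step 1: +6 new -> 9 infected
Step 2: +7 new -> 16 infected
Step 3: +5 new -> 21 infected
Step 4: +5 new -> 26 infected
Step 5: +1 new -> 27 infected
Step 6: +1 new -> 28 infected
Step 7: +0 new -> 28 infected

Answer: 7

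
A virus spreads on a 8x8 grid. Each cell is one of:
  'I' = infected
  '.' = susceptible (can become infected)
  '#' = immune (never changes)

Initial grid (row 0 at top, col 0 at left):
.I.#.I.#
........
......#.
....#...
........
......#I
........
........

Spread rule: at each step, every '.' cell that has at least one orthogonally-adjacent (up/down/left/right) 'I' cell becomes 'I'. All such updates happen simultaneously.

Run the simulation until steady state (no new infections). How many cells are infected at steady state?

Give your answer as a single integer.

Answer: 59

Derivation:
Step 0 (initial): 3 infected
Step 1: +8 new -> 11 infected
Step 2: +10 new -> 21 infected
Step 3: +12 new -> 33 infected
Step 4: +8 new -> 41 infected
Step 5: +8 new -> 49 infected
Step 6: +6 new -> 55 infected
Step 7: +3 new -> 58 infected
Step 8: +1 new -> 59 infected
Step 9: +0 new -> 59 infected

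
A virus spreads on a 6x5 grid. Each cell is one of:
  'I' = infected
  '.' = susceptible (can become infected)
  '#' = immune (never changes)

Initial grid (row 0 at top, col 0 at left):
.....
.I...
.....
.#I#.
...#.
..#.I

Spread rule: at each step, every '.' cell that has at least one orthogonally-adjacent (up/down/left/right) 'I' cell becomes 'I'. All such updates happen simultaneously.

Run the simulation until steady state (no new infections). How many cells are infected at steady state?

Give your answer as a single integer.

Step 0 (initial): 3 infected
Step 1: +8 new -> 11 infected
Step 2: +7 new -> 18 infected
Step 3: +6 new -> 24 infected
Step 4: +2 new -> 26 infected
Step 5: +0 new -> 26 infected

Answer: 26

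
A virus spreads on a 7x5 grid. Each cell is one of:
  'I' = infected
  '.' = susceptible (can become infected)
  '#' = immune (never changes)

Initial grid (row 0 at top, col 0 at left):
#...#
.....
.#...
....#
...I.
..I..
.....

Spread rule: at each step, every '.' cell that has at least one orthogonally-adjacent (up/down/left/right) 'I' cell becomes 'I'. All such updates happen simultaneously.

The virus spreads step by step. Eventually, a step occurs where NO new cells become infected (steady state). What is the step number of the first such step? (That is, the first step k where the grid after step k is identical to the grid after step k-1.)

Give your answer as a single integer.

Answer: 7

Derivation:
Step 0 (initial): 2 infected
Step 1: +6 new -> 8 infected
Step 2: +7 new -> 15 infected
Step 3: +7 new -> 22 infected
Step 4: +4 new -> 26 infected
Step 5: +3 new -> 29 infected
Step 6: +2 new -> 31 infected
Step 7: +0 new -> 31 infected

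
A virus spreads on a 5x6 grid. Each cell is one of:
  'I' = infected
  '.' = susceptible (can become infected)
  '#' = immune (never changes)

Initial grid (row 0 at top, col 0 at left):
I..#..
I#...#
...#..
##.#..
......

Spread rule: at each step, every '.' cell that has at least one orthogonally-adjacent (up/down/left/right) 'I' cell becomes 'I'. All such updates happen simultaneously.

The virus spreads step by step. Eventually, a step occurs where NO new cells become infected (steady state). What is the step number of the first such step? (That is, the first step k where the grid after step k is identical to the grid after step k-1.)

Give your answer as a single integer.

Answer: 9

Derivation:
Step 0 (initial): 2 infected
Step 1: +2 new -> 4 infected
Step 2: +2 new -> 6 infected
Step 3: +2 new -> 8 infected
Step 4: +2 new -> 10 infected
Step 5: +2 new -> 12 infected
Step 6: +4 new -> 16 infected
Step 7: +5 new -> 21 infected
Step 8: +2 new -> 23 infected
Step 9: +0 new -> 23 infected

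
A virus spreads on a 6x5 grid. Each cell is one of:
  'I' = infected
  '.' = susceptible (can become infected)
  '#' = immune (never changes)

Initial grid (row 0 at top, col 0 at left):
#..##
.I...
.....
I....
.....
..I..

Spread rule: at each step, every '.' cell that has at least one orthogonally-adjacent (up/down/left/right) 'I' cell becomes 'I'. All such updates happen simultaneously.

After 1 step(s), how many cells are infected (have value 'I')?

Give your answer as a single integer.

Answer: 13

Derivation:
Step 0 (initial): 3 infected
Step 1: +10 new -> 13 infected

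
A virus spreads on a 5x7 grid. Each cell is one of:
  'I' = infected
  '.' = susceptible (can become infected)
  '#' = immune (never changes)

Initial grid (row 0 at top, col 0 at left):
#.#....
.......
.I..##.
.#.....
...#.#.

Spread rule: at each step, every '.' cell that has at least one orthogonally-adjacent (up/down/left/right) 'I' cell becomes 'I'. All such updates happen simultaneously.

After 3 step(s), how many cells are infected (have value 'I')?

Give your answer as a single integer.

Answer: 14

Derivation:
Step 0 (initial): 1 infected
Step 1: +3 new -> 4 infected
Step 2: +6 new -> 10 infected
Step 3: +4 new -> 14 infected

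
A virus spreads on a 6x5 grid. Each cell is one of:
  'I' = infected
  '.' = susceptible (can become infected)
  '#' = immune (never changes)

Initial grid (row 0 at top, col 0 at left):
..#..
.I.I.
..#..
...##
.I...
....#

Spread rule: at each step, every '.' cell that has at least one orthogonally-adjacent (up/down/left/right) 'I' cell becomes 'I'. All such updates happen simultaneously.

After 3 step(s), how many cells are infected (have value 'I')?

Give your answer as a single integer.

Answer: 25

Derivation:
Step 0 (initial): 3 infected
Step 1: +11 new -> 14 infected
Step 2: +9 new -> 23 infected
Step 3: +2 new -> 25 infected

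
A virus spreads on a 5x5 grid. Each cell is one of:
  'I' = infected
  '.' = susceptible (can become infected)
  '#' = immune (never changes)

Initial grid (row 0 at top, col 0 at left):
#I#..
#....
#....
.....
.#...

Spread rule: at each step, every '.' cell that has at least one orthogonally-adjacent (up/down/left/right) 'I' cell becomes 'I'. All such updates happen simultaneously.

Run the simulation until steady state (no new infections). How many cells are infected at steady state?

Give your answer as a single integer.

Answer: 20

Derivation:
Step 0 (initial): 1 infected
Step 1: +1 new -> 2 infected
Step 2: +2 new -> 4 infected
Step 3: +3 new -> 7 infected
Step 4: +5 new -> 12 infected
Step 5: +5 new -> 17 infected
Step 6: +2 new -> 19 infected
Step 7: +1 new -> 20 infected
Step 8: +0 new -> 20 infected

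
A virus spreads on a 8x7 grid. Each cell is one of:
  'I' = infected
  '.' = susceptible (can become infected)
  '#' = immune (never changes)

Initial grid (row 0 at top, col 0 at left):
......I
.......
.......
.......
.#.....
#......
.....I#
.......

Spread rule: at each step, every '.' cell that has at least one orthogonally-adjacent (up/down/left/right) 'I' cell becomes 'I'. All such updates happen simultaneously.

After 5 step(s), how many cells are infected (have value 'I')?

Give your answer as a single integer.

Step 0 (initial): 2 infected
Step 1: +5 new -> 7 infected
Step 2: +9 new -> 16 infected
Step 3: +10 new -> 26 infected
Step 4: +8 new -> 34 infected
Step 5: +8 new -> 42 infected

Answer: 42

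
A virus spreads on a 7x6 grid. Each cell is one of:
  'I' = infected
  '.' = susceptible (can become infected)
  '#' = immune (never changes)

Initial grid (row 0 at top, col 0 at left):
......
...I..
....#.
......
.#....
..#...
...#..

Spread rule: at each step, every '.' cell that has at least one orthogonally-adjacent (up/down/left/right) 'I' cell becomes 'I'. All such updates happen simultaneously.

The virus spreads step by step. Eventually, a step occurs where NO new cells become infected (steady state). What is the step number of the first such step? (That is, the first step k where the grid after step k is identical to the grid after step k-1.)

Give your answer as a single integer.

Step 0 (initial): 1 infected
Step 1: +4 new -> 5 infected
Step 2: +6 new -> 11 infected
Step 3: +8 new -> 19 infected
Step 4: +7 new -> 26 infected
Step 5: +3 new -> 29 infected
Step 6: +3 new -> 32 infected
Step 7: +2 new -> 34 infected
Step 8: +2 new -> 36 infected
Step 9: +1 new -> 37 infected
Step 10: +1 new -> 38 infected
Step 11: +0 new -> 38 infected

Answer: 11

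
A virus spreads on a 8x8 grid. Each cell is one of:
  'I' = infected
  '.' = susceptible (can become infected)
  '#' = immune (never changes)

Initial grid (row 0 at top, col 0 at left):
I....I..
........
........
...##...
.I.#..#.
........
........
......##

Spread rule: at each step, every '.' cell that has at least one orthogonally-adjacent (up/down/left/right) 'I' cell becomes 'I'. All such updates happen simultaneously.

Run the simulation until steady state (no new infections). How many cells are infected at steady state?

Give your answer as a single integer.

Answer: 58

Derivation:
Step 0 (initial): 3 infected
Step 1: +9 new -> 12 infected
Step 2: +14 new -> 26 infected
Step 3: +11 new -> 37 infected
Step 4: +8 new -> 45 infected
Step 5: +5 new -> 50 infected
Step 6: +4 new -> 54 infected
Step 7: +3 new -> 57 infected
Step 8: +1 new -> 58 infected
Step 9: +0 new -> 58 infected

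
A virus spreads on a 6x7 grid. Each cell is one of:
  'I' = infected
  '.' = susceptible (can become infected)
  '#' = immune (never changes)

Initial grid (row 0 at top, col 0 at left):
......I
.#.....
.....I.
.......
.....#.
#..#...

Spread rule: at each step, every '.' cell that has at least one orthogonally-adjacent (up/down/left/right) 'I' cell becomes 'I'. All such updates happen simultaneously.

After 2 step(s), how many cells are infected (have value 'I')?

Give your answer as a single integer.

Answer: 13

Derivation:
Step 0 (initial): 2 infected
Step 1: +6 new -> 8 infected
Step 2: +5 new -> 13 infected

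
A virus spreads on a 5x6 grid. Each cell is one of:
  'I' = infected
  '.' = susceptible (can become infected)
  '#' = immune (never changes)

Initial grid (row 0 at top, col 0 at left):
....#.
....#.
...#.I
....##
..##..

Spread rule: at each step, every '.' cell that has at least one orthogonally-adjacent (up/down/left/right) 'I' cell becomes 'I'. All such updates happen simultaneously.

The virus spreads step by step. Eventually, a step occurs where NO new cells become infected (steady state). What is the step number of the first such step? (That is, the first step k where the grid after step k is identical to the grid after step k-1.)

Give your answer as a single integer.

Step 0 (initial): 1 infected
Step 1: +2 new -> 3 infected
Step 2: +1 new -> 4 infected
Step 3: +0 new -> 4 infected

Answer: 3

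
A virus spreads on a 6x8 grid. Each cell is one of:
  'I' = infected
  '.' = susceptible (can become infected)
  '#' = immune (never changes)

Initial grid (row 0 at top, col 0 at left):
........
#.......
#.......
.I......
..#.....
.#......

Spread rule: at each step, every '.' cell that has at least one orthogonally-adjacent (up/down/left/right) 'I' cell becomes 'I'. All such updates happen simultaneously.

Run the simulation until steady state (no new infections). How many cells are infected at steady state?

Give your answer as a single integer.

Answer: 44

Derivation:
Step 0 (initial): 1 infected
Step 1: +4 new -> 5 infected
Step 2: +4 new -> 9 infected
Step 3: +6 new -> 15 infected
Step 4: +7 new -> 22 infected
Step 5: +7 new -> 29 infected
Step 6: +6 new -> 35 infected
Step 7: +5 new -> 40 infected
Step 8: +3 new -> 43 infected
Step 9: +1 new -> 44 infected
Step 10: +0 new -> 44 infected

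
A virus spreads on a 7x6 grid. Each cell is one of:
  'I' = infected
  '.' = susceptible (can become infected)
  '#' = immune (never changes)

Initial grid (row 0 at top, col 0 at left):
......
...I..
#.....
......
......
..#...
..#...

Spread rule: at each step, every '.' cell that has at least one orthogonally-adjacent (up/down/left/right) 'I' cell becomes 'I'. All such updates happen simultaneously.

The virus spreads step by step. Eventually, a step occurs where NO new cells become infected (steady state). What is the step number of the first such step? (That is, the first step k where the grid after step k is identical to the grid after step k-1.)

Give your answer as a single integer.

Answer: 9

Derivation:
Step 0 (initial): 1 infected
Step 1: +4 new -> 5 infected
Step 2: +7 new -> 12 infected
Step 3: +8 new -> 20 infected
Step 4: +6 new -> 26 infected
Step 5: +5 new -> 31 infected
Step 6: +4 new -> 35 infected
Step 7: +3 new -> 38 infected
Step 8: +1 new -> 39 infected
Step 9: +0 new -> 39 infected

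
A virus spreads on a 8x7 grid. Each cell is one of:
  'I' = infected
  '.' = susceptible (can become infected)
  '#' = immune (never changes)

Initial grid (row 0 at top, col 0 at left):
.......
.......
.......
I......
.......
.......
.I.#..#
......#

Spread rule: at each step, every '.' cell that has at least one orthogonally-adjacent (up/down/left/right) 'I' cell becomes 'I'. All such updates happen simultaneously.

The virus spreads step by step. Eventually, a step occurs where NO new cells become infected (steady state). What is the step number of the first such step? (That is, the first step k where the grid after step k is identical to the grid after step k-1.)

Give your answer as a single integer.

Answer: 10

Derivation:
Step 0 (initial): 2 infected
Step 1: +7 new -> 9 infected
Step 2: +8 new -> 17 infected
Step 3: +7 new -> 24 infected
Step 4: +7 new -> 31 infected
Step 5: +8 new -> 39 infected
Step 6: +7 new -> 46 infected
Step 7: +4 new -> 50 infected
Step 8: +2 new -> 52 infected
Step 9: +1 new -> 53 infected
Step 10: +0 new -> 53 infected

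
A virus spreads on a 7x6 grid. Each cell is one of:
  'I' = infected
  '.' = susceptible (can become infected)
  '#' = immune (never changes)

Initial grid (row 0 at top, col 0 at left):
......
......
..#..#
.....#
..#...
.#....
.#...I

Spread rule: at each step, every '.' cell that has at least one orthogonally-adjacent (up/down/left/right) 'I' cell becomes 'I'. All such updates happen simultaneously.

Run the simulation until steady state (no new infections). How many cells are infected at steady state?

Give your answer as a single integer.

Answer: 36

Derivation:
Step 0 (initial): 1 infected
Step 1: +2 new -> 3 infected
Step 2: +3 new -> 6 infected
Step 3: +3 new -> 9 infected
Step 4: +3 new -> 12 infected
Step 5: +2 new -> 14 infected
Step 6: +3 new -> 17 infected
Step 7: +4 new -> 21 infected
Step 8: +6 new -> 27 infected
Step 9: +4 new -> 31 infected
Step 10: +3 new -> 34 infected
Step 11: +2 new -> 36 infected
Step 12: +0 new -> 36 infected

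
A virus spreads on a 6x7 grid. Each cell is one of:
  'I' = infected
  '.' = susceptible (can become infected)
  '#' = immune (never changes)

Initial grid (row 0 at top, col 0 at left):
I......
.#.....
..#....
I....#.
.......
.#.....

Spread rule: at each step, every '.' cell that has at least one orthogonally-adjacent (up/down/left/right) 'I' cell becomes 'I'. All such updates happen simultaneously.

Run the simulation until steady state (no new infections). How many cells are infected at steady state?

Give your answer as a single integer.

Step 0 (initial): 2 infected
Step 1: +5 new -> 7 infected
Step 2: +5 new -> 12 infected
Step 3: +4 new -> 16 infected
Step 4: +6 new -> 22 infected
Step 5: +5 new -> 27 infected
Step 6: +5 new -> 32 infected
Step 7: +4 new -> 36 infected
Step 8: +2 new -> 38 infected
Step 9: +0 new -> 38 infected

Answer: 38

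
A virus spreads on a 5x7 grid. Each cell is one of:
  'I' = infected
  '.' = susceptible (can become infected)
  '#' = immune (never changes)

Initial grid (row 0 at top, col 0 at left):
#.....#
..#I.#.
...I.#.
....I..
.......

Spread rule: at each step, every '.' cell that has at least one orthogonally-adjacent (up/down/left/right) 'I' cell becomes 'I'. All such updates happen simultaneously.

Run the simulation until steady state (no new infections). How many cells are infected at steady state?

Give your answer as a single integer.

Step 0 (initial): 3 infected
Step 1: +7 new -> 10 infected
Step 2: +7 new -> 17 infected
Step 3: +8 new -> 25 infected
Step 4: +4 new -> 29 infected
Step 5: +1 new -> 30 infected
Step 6: +0 new -> 30 infected

Answer: 30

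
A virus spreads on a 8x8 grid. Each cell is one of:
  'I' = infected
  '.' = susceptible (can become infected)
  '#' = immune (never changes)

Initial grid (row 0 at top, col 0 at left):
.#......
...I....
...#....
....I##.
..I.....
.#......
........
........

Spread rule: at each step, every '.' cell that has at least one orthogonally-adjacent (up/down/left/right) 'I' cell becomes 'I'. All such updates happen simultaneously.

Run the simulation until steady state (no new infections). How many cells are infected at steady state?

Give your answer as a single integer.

Step 0 (initial): 3 infected
Step 1: +10 new -> 13 infected
Step 2: +12 new -> 25 infected
Step 3: +13 new -> 38 infected
Step 4: +12 new -> 50 infected
Step 5: +6 new -> 56 infected
Step 6: +2 new -> 58 infected
Step 7: +1 new -> 59 infected
Step 8: +0 new -> 59 infected

Answer: 59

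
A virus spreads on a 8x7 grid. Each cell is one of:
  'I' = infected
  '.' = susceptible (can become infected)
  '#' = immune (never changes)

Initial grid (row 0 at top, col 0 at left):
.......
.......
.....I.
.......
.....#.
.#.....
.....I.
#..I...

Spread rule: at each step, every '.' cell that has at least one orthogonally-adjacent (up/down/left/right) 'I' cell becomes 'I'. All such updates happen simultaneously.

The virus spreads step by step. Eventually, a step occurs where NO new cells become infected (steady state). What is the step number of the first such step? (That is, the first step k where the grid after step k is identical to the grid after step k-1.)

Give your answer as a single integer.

Answer: 8

Derivation:
Step 0 (initial): 3 infected
Step 1: +11 new -> 14 infected
Step 2: +12 new -> 26 infected
Step 3: +10 new -> 36 infected
Step 4: +6 new -> 42 infected
Step 5: +6 new -> 48 infected
Step 6: +4 new -> 52 infected
Step 7: +1 new -> 53 infected
Step 8: +0 new -> 53 infected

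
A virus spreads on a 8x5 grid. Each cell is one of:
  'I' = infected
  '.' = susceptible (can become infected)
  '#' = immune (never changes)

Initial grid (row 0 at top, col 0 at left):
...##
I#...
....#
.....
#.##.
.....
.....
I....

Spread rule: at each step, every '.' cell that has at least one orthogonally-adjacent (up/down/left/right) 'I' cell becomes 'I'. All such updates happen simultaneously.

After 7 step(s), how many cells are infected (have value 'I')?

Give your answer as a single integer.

Answer: 33

Derivation:
Step 0 (initial): 2 infected
Step 1: +4 new -> 6 infected
Step 2: +6 new -> 12 infected
Step 3: +6 new -> 18 infected
Step 4: +7 new -> 25 infected
Step 5: +4 new -> 29 infected
Step 6: +3 new -> 32 infected
Step 7: +1 new -> 33 infected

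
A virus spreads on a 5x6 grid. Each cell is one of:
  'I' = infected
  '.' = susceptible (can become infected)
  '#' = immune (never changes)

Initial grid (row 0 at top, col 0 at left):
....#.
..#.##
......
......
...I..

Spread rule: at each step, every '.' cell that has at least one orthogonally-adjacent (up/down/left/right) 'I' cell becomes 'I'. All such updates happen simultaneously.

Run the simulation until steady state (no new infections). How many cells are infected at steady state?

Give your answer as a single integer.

Step 0 (initial): 1 infected
Step 1: +3 new -> 4 infected
Step 2: +5 new -> 9 infected
Step 3: +6 new -> 15 infected
Step 4: +4 new -> 19 infected
Step 5: +3 new -> 22 infected
Step 6: +2 new -> 24 infected
Step 7: +1 new -> 25 infected
Step 8: +0 new -> 25 infected

Answer: 25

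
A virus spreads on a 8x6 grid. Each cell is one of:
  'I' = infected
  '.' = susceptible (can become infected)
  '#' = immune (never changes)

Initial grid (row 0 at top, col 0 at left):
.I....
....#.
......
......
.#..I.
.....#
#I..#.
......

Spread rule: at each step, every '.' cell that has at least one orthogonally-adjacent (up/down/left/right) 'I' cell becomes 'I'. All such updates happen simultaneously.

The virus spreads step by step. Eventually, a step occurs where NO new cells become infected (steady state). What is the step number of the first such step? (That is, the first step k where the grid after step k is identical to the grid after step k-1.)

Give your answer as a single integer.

Step 0 (initial): 3 infected
Step 1: +10 new -> 13 infected
Step 2: +14 new -> 27 infected
Step 3: +10 new -> 37 infected
Step 4: +4 new -> 41 infected
Step 5: +1 new -> 42 infected
Step 6: +1 new -> 43 infected
Step 7: +0 new -> 43 infected

Answer: 7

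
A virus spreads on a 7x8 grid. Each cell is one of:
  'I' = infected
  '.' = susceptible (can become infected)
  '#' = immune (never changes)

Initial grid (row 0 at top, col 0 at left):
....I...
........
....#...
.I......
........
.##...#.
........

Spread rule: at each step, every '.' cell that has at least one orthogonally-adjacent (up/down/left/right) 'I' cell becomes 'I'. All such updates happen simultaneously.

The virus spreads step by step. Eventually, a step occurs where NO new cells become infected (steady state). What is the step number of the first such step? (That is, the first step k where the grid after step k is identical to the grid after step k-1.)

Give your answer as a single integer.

Step 0 (initial): 2 infected
Step 1: +7 new -> 9 infected
Step 2: +10 new -> 19 infected
Step 3: +10 new -> 29 infected
Step 4: +7 new -> 36 infected
Step 5: +6 new -> 42 infected
Step 6: +5 new -> 47 infected
Step 7: +2 new -> 49 infected
Step 8: +2 new -> 51 infected
Step 9: +1 new -> 52 infected
Step 10: +0 new -> 52 infected

Answer: 10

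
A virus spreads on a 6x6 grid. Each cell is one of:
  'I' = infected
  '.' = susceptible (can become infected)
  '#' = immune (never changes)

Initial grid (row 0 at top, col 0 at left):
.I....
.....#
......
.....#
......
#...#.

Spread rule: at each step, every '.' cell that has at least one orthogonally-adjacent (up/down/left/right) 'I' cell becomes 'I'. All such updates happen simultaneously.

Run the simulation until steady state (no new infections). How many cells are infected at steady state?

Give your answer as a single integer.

Step 0 (initial): 1 infected
Step 1: +3 new -> 4 infected
Step 2: +4 new -> 8 infected
Step 3: +5 new -> 13 infected
Step 4: +6 new -> 19 infected
Step 5: +5 new -> 24 infected
Step 6: +4 new -> 28 infected
Step 7: +2 new -> 30 infected
Step 8: +1 new -> 31 infected
Step 9: +1 new -> 32 infected
Step 10: +0 new -> 32 infected

Answer: 32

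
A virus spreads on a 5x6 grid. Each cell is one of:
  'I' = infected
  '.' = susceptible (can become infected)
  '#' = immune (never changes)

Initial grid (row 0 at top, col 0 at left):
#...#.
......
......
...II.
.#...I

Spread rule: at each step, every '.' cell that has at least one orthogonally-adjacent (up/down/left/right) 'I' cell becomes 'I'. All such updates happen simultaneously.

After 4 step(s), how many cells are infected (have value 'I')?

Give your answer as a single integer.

Step 0 (initial): 3 infected
Step 1: +6 new -> 9 infected
Step 2: +6 new -> 15 infected
Step 3: +5 new -> 20 infected
Step 4: +5 new -> 25 infected

Answer: 25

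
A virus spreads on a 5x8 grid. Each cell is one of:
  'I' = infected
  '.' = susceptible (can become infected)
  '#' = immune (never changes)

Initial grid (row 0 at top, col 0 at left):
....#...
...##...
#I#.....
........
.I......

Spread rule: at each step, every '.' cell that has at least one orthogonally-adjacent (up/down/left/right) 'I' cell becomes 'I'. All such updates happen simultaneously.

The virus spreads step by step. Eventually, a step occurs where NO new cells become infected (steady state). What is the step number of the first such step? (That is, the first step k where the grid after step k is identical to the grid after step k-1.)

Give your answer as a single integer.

Answer: 11

Derivation:
Step 0 (initial): 2 infected
Step 1: +4 new -> 6 infected
Step 2: +6 new -> 12 infected
Step 3: +4 new -> 16 infected
Step 4: +4 new -> 20 infected
Step 5: +3 new -> 23 infected
Step 6: +3 new -> 26 infected
Step 7: +3 new -> 29 infected
Step 8: +3 new -> 32 infected
Step 9: +2 new -> 34 infected
Step 10: +1 new -> 35 infected
Step 11: +0 new -> 35 infected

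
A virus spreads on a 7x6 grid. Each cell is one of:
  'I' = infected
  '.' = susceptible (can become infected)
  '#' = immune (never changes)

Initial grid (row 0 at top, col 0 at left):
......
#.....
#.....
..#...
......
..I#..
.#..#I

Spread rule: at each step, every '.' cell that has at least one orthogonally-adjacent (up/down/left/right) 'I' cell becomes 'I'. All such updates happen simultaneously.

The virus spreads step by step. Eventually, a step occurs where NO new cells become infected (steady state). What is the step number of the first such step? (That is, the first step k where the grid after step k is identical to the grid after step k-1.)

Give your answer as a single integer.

Answer: 8

Derivation:
Step 0 (initial): 2 infected
Step 1: +4 new -> 6 infected
Step 2: +6 new -> 12 infected
Step 3: +6 new -> 18 infected
Step 4: +5 new -> 23 infected
Step 5: +5 new -> 28 infected
Step 6: +5 new -> 33 infected
Step 7: +3 new -> 36 infected
Step 8: +0 new -> 36 infected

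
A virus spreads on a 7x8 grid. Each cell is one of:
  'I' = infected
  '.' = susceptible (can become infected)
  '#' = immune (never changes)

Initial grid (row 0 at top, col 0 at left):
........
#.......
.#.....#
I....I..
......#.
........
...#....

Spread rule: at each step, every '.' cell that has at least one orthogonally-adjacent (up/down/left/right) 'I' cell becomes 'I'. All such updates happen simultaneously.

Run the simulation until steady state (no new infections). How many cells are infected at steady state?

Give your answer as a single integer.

Answer: 51

Derivation:
Step 0 (initial): 2 infected
Step 1: +7 new -> 9 infected
Step 2: +10 new -> 19 infected
Step 3: +13 new -> 32 infected
Step 4: +11 new -> 43 infected
Step 5: +6 new -> 49 infected
Step 6: +1 new -> 50 infected
Step 7: +1 new -> 51 infected
Step 8: +0 new -> 51 infected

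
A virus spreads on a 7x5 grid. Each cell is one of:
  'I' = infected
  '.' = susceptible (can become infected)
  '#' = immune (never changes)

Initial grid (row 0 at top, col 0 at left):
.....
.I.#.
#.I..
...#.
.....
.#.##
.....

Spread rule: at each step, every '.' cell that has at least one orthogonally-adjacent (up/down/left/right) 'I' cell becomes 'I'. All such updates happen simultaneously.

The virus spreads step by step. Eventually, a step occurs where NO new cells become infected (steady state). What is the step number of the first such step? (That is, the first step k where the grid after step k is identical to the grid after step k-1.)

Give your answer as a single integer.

Answer: 7

Derivation:
Step 0 (initial): 2 infected
Step 1: +6 new -> 8 infected
Step 2: +5 new -> 13 infected
Step 3: +7 new -> 20 infected
Step 4: +4 new -> 24 infected
Step 5: +3 new -> 27 infected
Step 6: +2 new -> 29 infected
Step 7: +0 new -> 29 infected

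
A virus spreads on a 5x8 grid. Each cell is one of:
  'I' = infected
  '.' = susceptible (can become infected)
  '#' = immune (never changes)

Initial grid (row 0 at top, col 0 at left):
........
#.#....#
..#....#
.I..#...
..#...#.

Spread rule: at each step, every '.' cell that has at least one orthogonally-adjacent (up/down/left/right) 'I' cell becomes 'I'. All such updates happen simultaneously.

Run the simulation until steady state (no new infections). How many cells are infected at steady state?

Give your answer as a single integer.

Answer: 32

Derivation:
Step 0 (initial): 1 infected
Step 1: +4 new -> 5 infected
Step 2: +4 new -> 9 infected
Step 3: +3 new -> 12 infected
Step 4: +5 new -> 17 infected
Step 5: +4 new -> 21 infected
Step 6: +4 new -> 25 infected
Step 7: +3 new -> 28 infected
Step 8: +2 new -> 30 infected
Step 9: +2 new -> 32 infected
Step 10: +0 new -> 32 infected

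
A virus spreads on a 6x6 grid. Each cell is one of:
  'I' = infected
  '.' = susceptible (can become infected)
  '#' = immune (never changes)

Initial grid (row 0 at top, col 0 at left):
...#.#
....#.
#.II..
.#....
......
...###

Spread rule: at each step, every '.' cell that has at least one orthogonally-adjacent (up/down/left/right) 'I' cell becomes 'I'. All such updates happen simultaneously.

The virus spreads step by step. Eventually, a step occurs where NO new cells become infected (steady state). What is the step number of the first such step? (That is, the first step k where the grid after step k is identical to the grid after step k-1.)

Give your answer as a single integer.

Step 0 (initial): 2 infected
Step 1: +6 new -> 8 infected
Step 2: +6 new -> 14 infected
Step 3: +7 new -> 21 infected
Step 4: +4 new -> 25 infected
Step 5: +2 new -> 27 infected
Step 6: +0 new -> 27 infected

Answer: 6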